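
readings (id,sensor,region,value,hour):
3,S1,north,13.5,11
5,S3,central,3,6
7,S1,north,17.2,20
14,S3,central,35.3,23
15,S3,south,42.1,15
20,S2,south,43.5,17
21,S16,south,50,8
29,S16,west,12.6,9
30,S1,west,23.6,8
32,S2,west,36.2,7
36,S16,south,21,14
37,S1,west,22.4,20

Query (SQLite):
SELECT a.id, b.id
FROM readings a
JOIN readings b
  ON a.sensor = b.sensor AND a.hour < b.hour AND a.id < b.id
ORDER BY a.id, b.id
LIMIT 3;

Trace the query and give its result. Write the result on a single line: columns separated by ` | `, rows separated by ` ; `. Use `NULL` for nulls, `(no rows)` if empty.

3 | 7 ; 3 | 37 ; 5 | 14

Pairs (a,b) with same sensor, a.hour < b.hour, a.id < b.id.
sensor groups: S1:{3,7,30,37} S16:{21,29,36} S2:{20,32} S3:{5,14,15}
Ordered by (a.id, b.id); first 3.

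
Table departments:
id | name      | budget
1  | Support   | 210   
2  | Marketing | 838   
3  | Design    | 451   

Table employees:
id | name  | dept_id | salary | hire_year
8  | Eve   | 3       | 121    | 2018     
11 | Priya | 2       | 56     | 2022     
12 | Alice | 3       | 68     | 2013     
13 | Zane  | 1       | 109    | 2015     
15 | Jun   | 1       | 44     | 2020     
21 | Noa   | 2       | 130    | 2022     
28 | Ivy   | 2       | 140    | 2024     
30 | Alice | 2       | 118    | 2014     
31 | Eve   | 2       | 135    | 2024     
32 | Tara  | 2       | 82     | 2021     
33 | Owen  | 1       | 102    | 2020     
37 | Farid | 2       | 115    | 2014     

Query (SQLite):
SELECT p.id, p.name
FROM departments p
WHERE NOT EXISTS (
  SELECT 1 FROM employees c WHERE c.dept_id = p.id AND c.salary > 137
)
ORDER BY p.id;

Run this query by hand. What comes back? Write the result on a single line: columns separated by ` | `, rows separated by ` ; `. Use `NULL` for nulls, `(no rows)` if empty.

1 | Support ; 3 | Design

For each departments row, check whether any employees with matching dept_id has salary > 137.
Keep rows where that is false.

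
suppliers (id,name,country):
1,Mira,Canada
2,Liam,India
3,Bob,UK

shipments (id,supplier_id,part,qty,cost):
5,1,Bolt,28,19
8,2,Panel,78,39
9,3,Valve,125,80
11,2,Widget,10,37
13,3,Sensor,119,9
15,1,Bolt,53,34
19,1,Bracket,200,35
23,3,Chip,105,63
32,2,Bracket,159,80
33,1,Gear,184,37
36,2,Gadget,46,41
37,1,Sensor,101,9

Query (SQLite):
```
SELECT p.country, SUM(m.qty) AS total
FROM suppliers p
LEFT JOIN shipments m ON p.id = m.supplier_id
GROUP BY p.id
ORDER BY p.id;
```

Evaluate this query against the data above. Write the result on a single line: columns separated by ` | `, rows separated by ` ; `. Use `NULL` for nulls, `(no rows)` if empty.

LEFT JOIN keeps every suppliers row; unmatched ones get NULL for shipments columns.
Group by suppliers.id and compute SUM(m.qty). SUM over an all-NULL group is NULL.
  1: ids {5, 15, 19, 33, 37} → SUM(m.qty)=566
  2: ids {8, 11, 32, 36} → SUM(m.qty)=293
  3: ids {9, 13, 23} → SUM(m.qty)=349

Canada | 566 ; India | 293 ; UK | 349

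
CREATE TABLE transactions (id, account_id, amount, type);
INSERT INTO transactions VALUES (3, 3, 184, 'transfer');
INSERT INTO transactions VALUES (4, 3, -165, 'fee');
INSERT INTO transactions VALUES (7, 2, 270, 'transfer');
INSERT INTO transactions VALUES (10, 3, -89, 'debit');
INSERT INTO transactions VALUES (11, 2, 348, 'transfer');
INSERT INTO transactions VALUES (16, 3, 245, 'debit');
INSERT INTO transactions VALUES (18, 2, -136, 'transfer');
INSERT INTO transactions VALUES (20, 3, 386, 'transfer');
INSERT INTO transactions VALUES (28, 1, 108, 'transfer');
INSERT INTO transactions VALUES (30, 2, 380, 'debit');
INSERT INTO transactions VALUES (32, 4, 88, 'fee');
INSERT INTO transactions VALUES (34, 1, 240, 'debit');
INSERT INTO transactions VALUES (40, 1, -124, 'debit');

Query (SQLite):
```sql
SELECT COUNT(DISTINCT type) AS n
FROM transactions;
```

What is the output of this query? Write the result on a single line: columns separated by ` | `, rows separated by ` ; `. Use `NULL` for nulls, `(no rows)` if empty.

3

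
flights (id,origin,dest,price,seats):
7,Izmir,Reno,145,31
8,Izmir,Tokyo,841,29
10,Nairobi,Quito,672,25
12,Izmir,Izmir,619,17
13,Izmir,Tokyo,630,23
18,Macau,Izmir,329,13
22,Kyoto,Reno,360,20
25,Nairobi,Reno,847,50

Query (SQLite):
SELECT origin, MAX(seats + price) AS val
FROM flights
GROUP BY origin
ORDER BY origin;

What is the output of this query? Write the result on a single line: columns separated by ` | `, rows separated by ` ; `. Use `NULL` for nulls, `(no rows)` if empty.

Izmir | 870 ; Kyoto | 380 ; Macau | 342 ; Nairobi | 897

For each row compute seats + price.
Group by origin; take MAX of the expression per group.
  Izmir: ids {7, 8, 12, 13} → MAX(seats + price)=870
  Kyoto: ids {22} → MAX(seats + price)=380
  Macau: ids {18} → MAX(seats + price)=342
  Nairobi: ids {10, 25} → MAX(seats + price)=897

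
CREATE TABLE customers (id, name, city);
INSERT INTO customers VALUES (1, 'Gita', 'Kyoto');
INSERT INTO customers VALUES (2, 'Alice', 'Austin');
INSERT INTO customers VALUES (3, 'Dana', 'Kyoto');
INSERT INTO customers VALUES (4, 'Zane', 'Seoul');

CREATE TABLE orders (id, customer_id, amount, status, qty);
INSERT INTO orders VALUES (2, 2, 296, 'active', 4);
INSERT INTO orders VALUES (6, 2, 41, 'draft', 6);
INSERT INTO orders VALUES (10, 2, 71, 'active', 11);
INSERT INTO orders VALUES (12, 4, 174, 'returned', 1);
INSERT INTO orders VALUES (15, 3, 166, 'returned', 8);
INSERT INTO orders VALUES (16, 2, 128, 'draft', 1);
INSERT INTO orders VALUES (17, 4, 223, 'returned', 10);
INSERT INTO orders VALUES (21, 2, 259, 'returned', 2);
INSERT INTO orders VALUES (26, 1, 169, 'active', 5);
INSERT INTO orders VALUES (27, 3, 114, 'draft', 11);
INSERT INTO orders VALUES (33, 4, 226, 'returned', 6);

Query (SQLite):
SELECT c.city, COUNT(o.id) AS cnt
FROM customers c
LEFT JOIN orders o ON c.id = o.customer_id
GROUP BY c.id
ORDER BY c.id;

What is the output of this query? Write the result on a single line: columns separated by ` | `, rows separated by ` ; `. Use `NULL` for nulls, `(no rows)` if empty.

LEFT JOIN keeps every customers row; unmatched ones get NULL for orders columns.
Group by customers.id and compute COUNT(o.id). COUNT(col) of an all-NULL group is 0.
  1: ids {26} → COUNT(o.id)=1
  2: ids {2, 6, 10, 16, 21} → COUNT(o.id)=5
  3: ids {15, 27} → COUNT(o.id)=2
  4: ids {12, 17, 33} → COUNT(o.id)=3

Kyoto | 1 ; Austin | 5 ; Kyoto | 2 ; Seoul | 3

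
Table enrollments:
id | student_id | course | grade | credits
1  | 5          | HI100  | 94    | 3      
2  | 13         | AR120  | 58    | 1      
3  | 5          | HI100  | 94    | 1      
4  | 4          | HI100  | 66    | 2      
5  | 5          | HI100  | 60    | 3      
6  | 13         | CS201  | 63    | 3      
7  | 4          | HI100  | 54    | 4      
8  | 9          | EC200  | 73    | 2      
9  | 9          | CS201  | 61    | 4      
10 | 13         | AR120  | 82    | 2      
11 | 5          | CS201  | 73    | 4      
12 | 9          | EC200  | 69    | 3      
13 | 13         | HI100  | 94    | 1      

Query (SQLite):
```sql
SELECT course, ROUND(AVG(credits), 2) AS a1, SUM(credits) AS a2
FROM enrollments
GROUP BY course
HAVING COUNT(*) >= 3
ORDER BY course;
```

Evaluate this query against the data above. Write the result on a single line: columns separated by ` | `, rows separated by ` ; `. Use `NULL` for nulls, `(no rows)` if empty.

CS201 | 3.67 | 11 ; HI100 | 2.33 | 14

Group enrollments by course.
Per group compute: ROUND(AVG(credits), 2), SUM(credits).
HAVING: drop groups with fewer than 3 rows.
  AR120: ids {2, 10} → ROUND(AVG(credits), 2)=1.5, SUM(credits)=3
  CS201: ids {6, 9, 11} → ROUND(AVG(credits), 2)=3.67, SUM(credits)=11
  EC200: ids {8, 12} → ROUND(AVG(credits), 2)=2.5, SUM(credits)=5
  HI100: ids {1, 3, 4, 5, 7, 13} → ROUND(AVG(credits), 2)=2.33, SUM(credits)=14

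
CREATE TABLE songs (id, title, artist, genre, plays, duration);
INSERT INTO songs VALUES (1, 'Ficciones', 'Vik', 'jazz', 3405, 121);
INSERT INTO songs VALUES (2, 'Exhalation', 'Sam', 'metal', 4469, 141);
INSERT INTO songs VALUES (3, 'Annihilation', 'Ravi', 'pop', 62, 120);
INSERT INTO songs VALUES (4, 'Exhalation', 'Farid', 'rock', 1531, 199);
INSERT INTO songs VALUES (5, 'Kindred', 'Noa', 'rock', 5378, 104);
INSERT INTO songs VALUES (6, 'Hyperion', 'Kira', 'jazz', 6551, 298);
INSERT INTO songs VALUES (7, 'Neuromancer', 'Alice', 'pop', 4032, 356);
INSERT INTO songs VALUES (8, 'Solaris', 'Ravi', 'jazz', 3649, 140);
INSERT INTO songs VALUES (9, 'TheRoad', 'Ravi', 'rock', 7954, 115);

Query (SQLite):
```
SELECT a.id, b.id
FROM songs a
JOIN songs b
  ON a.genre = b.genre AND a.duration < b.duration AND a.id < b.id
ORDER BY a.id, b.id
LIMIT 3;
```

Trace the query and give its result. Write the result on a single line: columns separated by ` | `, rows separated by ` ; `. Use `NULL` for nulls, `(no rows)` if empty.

Pairs (a,b) with same genre, a.duration < b.duration, a.id < b.id.
genre groups: jazz:{1,6,8} metal:{2} pop:{3,7} rock:{4,5,9}
Ordered by (a.id, b.id); first 3.

1 | 6 ; 1 | 8 ; 3 | 7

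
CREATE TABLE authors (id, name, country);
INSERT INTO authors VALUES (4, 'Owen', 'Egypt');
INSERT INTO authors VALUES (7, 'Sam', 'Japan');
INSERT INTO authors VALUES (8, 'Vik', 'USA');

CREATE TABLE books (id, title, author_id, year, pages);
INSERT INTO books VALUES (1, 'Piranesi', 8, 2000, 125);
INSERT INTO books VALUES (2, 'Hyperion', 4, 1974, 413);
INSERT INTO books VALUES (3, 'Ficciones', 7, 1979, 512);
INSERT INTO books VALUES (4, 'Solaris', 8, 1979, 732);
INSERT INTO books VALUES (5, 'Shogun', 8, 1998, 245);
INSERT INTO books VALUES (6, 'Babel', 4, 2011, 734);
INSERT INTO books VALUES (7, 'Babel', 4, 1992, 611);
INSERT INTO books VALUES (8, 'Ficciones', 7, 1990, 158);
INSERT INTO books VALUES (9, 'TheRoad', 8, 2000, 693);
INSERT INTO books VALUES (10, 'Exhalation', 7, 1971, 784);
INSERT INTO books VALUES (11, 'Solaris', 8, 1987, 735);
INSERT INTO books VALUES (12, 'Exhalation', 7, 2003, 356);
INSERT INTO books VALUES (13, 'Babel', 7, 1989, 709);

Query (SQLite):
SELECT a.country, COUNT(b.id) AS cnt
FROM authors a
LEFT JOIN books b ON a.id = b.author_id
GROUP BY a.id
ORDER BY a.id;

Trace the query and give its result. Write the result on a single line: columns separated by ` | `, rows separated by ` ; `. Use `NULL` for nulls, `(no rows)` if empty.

Egypt | 3 ; Japan | 5 ; USA | 5

LEFT JOIN keeps every authors row; unmatched ones get NULL for books columns.
Group by authors.id and compute COUNT(b.id). COUNT(col) of an all-NULL group is 0.
  4: ids {2, 6, 7} → COUNT(b.id)=3
  7: ids {3, 8, 10, 12, 13} → COUNT(b.id)=5
  8: ids {1, 4, 5, 9, 11} → COUNT(b.id)=5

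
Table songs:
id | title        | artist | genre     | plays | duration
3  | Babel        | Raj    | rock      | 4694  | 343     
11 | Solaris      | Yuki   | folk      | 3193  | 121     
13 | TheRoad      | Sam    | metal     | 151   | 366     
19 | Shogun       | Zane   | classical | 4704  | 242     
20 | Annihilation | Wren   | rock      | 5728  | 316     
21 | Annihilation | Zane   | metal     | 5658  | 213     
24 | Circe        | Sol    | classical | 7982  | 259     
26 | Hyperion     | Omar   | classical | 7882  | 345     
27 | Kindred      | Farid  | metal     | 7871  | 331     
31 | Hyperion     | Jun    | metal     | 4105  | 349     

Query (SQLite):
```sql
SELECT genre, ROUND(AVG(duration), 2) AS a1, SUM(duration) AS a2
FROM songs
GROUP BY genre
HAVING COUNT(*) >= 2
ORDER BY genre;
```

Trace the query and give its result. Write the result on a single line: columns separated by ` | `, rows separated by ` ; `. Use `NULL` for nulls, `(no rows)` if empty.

classical | 282 | 846 ; metal | 314.75 | 1259 ; rock | 329.5 | 659

Group songs by genre.
Per group compute: ROUND(AVG(duration), 2), SUM(duration).
HAVING: drop groups with fewer than 2 rows.
  classical: ids {19, 24, 26} → ROUND(AVG(duration), 2)=282, SUM(duration)=846
  folk: ids {11} → ROUND(AVG(duration), 2)=121, SUM(duration)=121
  metal: ids {13, 21, 27, 31} → ROUND(AVG(duration), 2)=314.75, SUM(duration)=1259
  rock: ids {3, 20} → ROUND(AVG(duration), 2)=329.5, SUM(duration)=659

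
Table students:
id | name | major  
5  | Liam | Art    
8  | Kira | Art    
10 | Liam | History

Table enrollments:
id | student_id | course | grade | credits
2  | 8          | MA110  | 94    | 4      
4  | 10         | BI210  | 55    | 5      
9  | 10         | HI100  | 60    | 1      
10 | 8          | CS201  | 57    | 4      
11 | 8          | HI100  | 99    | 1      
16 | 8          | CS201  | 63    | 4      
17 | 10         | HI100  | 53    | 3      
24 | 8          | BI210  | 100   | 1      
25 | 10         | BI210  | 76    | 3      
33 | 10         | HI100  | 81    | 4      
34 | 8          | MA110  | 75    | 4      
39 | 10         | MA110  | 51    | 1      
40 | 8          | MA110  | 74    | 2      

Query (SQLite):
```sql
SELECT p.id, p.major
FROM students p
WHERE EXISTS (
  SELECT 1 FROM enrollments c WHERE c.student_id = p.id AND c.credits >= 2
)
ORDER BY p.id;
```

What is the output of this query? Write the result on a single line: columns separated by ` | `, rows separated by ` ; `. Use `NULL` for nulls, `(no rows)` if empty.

8 | Art ; 10 | History

For each students row, check whether any enrollments with matching student_id has credits >= 2.
Keep rows where that is true.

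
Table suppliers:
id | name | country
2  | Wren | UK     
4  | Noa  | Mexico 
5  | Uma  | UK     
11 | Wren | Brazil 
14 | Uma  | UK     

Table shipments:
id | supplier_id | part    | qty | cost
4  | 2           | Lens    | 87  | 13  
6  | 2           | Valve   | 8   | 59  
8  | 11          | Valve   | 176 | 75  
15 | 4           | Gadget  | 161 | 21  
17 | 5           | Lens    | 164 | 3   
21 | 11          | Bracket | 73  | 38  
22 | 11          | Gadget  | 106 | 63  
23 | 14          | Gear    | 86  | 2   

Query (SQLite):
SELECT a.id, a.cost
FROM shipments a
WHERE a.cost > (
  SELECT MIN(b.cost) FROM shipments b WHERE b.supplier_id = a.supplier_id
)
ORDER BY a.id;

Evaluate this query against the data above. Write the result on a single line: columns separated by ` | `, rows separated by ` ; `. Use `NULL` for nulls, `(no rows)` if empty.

6 | 59 ; 8 | 75 ; 22 | 63

For each shipments row a, compute MIN(cost) over rows sharing a.supplier_id.
Keep row a if a.cost > that per-group MIN.
  supplier_id=2: MIN(cost) = 13
  supplier_id=4: MIN(cost) = 21
  supplier_id=5: MIN(cost) = 3
  supplier_id=11: MIN(cost) = 38
  supplier_id=14: MIN(cost) = 2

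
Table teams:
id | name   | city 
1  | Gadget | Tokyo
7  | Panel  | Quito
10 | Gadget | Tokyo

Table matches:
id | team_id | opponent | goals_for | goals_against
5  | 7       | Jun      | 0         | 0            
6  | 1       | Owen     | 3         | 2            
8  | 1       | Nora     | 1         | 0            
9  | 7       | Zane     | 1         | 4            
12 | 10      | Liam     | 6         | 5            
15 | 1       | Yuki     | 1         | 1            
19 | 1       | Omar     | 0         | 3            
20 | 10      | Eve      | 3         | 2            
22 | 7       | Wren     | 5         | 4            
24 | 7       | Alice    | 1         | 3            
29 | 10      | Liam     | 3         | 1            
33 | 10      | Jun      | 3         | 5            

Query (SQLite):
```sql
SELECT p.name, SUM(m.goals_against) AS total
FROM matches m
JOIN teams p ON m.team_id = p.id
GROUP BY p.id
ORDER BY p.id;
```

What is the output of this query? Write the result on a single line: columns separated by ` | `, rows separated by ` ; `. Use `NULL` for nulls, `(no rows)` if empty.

Gadget | 6 ; Panel | 11 ; Gadget | 13

Join each matches row to its teams via team_id.
Group joined rows by teams.id; compute SUM(m.goals_against) per group.
  1: ids {6, 8, 15, 19} → SUM(m.goals_against)=6
  7: ids {5, 9, 22, 24} → SUM(m.goals_against)=11
  10: ids {12, 20, 29, 33} → SUM(m.goals_against)=13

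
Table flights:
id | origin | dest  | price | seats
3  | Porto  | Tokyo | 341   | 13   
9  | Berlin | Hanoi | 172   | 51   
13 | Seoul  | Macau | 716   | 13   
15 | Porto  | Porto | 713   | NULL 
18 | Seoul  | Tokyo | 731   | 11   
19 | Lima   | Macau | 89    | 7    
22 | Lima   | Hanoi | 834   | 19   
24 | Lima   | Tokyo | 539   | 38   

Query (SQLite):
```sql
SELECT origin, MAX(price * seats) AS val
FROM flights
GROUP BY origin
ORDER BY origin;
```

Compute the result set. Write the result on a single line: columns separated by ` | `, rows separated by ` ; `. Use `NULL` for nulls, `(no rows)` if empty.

For each row compute price * seats.
Group by origin; take MAX of the expression per group.
  Berlin: ids {9} → MAX(price * seats)=8772
  Lima: ids {19, 22, 24} → MAX(price * seats)=20482
  Porto: ids {3, 15} → MAX(price * seats)=4433
  Seoul: ids {13, 18} → MAX(price * seats)=9308

Berlin | 8772 ; Lima | 20482 ; Porto | 4433 ; Seoul | 9308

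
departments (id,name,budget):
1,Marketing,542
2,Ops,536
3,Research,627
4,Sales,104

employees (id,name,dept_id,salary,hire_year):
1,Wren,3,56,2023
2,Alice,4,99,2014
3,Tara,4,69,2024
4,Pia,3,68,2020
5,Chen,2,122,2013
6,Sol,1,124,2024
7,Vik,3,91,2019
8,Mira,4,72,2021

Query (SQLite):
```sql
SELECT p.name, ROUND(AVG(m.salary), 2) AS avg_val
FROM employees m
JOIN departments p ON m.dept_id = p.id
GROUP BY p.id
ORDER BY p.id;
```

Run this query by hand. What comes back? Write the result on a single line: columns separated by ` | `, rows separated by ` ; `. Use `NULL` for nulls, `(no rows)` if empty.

Join each employees row to its departments via dept_id.
Group joined rows by departments.id; compute ROUND(AVG(m.salary), 2) per group.
  1: ids {6} → ROUND(AVG(m.salary), 2)=124
  2: ids {5} → ROUND(AVG(m.salary), 2)=122
  3: ids {1, 4, 7} → ROUND(AVG(m.salary), 2)=71.67
  4: ids {2, 3, 8} → ROUND(AVG(m.salary), 2)=80

Marketing | 124 ; Ops | 122 ; Research | 71.67 ; Sales | 80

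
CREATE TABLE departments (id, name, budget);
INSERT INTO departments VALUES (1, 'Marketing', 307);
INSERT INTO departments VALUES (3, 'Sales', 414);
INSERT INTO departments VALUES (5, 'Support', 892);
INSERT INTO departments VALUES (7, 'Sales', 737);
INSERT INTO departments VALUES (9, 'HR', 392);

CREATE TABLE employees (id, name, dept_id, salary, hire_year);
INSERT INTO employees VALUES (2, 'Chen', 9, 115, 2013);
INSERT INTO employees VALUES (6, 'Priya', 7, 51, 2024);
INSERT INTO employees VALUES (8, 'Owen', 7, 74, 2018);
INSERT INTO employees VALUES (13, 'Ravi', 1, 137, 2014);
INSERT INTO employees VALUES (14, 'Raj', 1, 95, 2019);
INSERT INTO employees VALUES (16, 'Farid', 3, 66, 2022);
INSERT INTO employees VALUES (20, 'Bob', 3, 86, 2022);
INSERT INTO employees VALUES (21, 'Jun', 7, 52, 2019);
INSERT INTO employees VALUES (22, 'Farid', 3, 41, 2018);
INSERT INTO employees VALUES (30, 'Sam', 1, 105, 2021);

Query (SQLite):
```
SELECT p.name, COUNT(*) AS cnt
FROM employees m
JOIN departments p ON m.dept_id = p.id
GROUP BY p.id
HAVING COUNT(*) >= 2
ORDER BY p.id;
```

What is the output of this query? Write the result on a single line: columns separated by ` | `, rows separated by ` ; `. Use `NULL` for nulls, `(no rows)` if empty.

Join each employees row to its departments via dept_id.
Group joined rows by departments.id; compute COUNT(*) per group.
HAVING: keep groups with count ≥ 2.
  1: ids {13, 14, 30} → COUNT(*)=3
  3: ids {16, 20, 22} → COUNT(*)=3
  7: ids {6, 8, 21} → COUNT(*)=3
  9: ids {2} → COUNT(*)=1

Marketing | 3 ; Sales | 3 ; Sales | 3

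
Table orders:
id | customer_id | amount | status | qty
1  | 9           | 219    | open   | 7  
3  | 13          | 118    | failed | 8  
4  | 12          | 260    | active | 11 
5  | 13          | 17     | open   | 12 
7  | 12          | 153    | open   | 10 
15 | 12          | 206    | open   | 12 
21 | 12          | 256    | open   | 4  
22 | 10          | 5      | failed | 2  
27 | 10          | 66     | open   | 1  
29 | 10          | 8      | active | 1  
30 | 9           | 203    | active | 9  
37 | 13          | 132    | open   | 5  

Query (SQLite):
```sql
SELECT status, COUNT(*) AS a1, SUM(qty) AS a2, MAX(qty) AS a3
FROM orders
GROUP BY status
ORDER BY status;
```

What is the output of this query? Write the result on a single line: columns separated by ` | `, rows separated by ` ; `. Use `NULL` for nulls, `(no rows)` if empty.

active | 3 | 21 | 11 ; failed | 2 | 10 | 8 ; open | 7 | 51 | 12

Group orders by status.
Per group compute: COUNT(*), SUM(qty), MAX(qty).
  active: ids {4, 29, 30} → COUNT(*)=3, SUM(qty)=21, MAX(qty)=11
  failed: ids {3, 22} → COUNT(*)=2, SUM(qty)=10, MAX(qty)=8
  open: ids {1, 5, 7, 15, 21, 27, 37} → COUNT(*)=7, SUM(qty)=51, MAX(qty)=12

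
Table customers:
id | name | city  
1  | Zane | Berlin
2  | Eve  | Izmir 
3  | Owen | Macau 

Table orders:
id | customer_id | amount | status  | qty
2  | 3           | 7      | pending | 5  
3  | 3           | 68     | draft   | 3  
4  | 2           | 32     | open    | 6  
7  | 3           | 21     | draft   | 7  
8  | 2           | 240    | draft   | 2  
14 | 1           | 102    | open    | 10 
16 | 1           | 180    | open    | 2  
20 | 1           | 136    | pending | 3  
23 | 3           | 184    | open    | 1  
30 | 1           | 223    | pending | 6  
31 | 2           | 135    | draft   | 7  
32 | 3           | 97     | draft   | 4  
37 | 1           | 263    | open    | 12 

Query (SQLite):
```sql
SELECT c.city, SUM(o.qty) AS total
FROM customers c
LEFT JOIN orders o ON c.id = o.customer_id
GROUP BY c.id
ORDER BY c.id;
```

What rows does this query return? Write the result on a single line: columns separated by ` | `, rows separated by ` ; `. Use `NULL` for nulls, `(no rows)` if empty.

Berlin | 33 ; Izmir | 15 ; Macau | 20

LEFT JOIN keeps every customers row; unmatched ones get NULL for orders columns.
Group by customers.id and compute SUM(o.qty). SUM over an all-NULL group is NULL.
  1: ids {14, 16, 20, 30, 37} → SUM(o.qty)=33
  2: ids {4, 8, 31} → SUM(o.qty)=15
  3: ids {2, 3, 7, 23, 32} → SUM(o.qty)=20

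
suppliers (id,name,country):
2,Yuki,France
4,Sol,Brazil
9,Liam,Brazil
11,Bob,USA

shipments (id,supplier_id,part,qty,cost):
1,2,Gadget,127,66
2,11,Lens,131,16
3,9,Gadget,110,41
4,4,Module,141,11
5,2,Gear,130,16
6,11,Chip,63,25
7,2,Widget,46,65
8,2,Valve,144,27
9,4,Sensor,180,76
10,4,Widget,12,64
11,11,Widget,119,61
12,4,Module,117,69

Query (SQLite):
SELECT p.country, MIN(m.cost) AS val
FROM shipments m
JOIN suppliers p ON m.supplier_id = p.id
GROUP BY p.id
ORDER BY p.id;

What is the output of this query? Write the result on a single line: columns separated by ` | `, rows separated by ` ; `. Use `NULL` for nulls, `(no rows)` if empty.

France | 16 ; Brazil | 11 ; Brazil | 41 ; USA | 16

Join each shipments row to its suppliers via supplier_id.
Group joined rows by suppliers.id; compute MIN(m.cost) per group.
  2: ids {1, 5, 7, 8} → MIN(m.cost)=16
  4: ids {4, 9, 10, 12} → MIN(m.cost)=11
  9: ids {3} → MIN(m.cost)=41
  11: ids {2, 6, 11} → MIN(m.cost)=16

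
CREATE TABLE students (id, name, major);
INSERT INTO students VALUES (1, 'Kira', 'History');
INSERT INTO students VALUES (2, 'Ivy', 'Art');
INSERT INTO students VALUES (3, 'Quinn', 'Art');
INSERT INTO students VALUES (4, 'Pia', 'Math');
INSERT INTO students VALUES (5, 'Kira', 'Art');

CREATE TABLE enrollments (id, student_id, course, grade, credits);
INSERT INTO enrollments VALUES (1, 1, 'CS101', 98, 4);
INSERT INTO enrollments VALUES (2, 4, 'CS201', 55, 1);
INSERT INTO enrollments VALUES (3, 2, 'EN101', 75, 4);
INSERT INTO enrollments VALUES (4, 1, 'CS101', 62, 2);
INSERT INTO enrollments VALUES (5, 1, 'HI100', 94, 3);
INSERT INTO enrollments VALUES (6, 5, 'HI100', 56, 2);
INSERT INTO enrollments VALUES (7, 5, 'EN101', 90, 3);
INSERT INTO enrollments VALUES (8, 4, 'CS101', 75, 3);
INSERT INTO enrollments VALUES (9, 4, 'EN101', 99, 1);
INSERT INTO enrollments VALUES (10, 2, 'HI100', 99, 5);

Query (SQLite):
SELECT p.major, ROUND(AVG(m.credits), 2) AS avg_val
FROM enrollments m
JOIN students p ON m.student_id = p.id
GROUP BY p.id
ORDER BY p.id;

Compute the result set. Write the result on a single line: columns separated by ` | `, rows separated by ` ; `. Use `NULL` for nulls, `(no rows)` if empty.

History | 3 ; Art | 4.5 ; Math | 1.67 ; Art | 2.5

Join each enrollments row to its students via student_id.
Group joined rows by students.id; compute ROUND(AVG(m.credits), 2) per group.
  1: ids {1, 4, 5} → ROUND(AVG(m.credits), 2)=3
  2: ids {3, 10} → ROUND(AVG(m.credits), 2)=4.5
  4: ids {2, 8, 9} → ROUND(AVG(m.credits), 2)=1.67
  5: ids {6, 7} → ROUND(AVG(m.credits), 2)=2.5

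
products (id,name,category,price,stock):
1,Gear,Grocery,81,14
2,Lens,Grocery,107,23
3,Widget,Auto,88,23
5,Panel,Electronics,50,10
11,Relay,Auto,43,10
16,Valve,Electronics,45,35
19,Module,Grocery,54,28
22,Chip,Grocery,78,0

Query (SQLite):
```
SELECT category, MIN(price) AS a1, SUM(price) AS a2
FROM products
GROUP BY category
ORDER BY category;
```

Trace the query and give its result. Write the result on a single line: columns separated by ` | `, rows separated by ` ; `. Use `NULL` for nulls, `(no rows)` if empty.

Auto | 43 | 131 ; Electronics | 45 | 95 ; Grocery | 54 | 320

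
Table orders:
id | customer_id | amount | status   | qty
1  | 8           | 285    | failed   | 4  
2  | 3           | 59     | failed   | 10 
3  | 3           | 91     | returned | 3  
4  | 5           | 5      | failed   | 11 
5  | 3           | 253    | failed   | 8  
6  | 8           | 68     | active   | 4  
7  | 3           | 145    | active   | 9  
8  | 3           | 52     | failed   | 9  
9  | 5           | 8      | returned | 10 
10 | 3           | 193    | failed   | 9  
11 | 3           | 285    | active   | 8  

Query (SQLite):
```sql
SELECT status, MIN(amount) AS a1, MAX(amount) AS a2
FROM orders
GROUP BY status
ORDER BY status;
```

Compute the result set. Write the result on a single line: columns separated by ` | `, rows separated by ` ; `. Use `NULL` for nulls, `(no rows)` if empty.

Group orders by status.
Per group compute: MIN(amount), MAX(amount).
  active: ids {6, 7, 11} → MIN(amount)=68, MAX(amount)=285
  failed: ids {1, 2, 4, 5, 8, 10} → MIN(amount)=5, MAX(amount)=285
  returned: ids {3, 9} → MIN(amount)=8, MAX(amount)=91

active | 68 | 285 ; failed | 5 | 285 ; returned | 8 | 91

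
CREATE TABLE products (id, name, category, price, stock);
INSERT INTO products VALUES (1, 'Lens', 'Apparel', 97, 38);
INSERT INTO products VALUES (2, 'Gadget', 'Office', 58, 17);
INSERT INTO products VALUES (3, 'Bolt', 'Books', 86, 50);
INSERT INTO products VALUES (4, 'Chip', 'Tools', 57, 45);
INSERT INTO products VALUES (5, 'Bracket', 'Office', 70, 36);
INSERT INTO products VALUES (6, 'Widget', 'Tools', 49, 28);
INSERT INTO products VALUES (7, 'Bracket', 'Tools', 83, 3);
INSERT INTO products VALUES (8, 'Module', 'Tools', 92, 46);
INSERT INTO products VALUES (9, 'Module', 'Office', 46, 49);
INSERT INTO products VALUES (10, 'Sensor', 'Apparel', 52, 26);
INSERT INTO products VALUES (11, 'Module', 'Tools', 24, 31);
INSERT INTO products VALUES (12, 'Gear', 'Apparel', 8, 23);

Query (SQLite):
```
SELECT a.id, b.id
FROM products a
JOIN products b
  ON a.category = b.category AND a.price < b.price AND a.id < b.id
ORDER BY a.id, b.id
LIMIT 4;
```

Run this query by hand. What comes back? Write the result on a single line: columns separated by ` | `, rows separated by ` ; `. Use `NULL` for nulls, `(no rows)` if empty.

2 | 5 ; 4 | 7 ; 4 | 8 ; 6 | 7

Pairs (a,b) with same category, a.price < b.price, a.id < b.id.
category groups: Apparel:{1,10,12} Books:{3} Office:{2,5,9} Tools:{4,6,7,8,11}
Ordered by (a.id, b.id); first 4.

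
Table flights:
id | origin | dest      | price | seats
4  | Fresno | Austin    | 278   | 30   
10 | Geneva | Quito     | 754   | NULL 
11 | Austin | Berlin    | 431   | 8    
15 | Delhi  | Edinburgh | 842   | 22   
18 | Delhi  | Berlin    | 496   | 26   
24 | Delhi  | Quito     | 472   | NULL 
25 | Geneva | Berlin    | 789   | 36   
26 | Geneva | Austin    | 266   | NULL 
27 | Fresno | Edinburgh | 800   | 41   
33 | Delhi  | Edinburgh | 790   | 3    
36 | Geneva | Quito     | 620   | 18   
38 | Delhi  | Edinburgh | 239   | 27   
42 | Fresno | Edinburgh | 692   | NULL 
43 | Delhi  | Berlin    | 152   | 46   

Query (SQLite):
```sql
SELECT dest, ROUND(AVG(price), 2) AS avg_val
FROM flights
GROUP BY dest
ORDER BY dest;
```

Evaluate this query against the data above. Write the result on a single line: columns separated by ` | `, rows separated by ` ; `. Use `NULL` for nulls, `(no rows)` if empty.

Partition flights by dest; compute ROUND(AVG(price), 2) within each group.
  Austin: ids {4, 26} → ROUND(AVG(price), 2)=272
  Berlin: ids {11, 18, 25, 43} → ROUND(AVG(price), 2)=467
  Edinburgh: ids {15, 27, 33, 38, 42} → ROUND(AVG(price), 2)=672.6
  Quito: ids {10, 24, 36} → ROUND(AVG(price), 2)=615.33

Austin | 272 ; Berlin | 467 ; Edinburgh | 672.6 ; Quito | 615.33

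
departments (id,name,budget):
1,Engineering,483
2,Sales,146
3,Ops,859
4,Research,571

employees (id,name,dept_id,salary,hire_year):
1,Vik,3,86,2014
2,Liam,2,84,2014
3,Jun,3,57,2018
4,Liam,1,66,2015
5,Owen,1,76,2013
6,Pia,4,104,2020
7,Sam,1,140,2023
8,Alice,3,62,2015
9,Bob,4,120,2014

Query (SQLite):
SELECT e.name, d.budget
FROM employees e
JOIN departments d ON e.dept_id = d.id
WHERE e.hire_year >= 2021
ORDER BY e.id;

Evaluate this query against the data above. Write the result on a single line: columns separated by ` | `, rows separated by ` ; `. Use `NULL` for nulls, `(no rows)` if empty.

Sam | 483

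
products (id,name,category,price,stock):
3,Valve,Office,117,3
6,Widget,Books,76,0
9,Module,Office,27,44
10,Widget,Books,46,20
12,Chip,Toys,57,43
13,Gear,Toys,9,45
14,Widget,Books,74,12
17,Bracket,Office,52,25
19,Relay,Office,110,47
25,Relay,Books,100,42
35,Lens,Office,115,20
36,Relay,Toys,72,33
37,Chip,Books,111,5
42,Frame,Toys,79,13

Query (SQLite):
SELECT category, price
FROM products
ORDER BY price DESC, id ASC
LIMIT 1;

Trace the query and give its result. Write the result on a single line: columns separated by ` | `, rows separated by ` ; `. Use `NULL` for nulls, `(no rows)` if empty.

Office | 117

Sort by price desc, tiebreak id asc: (117, id=3), (115, id=35), (111, id=37), (110, id=19) …. Take first 1.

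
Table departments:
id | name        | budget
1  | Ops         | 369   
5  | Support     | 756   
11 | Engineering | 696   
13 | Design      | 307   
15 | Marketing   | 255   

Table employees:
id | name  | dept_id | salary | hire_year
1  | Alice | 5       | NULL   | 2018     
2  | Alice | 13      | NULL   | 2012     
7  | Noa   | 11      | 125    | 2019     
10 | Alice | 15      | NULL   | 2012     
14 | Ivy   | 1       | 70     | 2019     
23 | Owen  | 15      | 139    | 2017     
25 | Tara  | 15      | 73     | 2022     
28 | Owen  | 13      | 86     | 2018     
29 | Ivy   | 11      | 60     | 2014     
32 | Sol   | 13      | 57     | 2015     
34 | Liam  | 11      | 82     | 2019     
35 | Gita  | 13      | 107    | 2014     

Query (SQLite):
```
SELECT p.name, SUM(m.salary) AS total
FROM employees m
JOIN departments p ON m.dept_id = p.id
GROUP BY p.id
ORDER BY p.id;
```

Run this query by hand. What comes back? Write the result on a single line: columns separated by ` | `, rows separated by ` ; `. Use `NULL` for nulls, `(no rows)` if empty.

Join each employees row to its departments via dept_id.
Group joined rows by departments.id; compute SUM(m.salary) per group.
  1: ids {14} → SUM(m.salary)=70
  5: ids {1} → SUM(m.salary)=NULL
  11: ids {7, 29, 34} → SUM(m.salary)=267
  13: ids {2, 28, 32, 35} → SUM(m.salary)=250
  15: ids {10, 23, 25} → SUM(m.salary)=212

Ops | 70 ; Support | NULL ; Engineering | 267 ; Design | 250 ; Marketing | 212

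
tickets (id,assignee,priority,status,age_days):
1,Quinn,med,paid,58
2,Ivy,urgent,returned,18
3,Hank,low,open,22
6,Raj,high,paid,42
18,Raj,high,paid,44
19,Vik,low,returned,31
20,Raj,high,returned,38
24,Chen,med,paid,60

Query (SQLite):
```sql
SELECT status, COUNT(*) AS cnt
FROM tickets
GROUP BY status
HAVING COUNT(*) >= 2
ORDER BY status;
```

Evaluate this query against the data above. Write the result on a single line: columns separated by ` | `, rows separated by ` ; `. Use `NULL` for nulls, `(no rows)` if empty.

Partition tickets by status; compute COUNT(*) within each group.
HAVING: keep groups with count ≥ 2.
  open: ids {3} → COUNT(*)=1
  paid: ids {1, 6, 18, 24} → COUNT(*)=4
  returned: ids {2, 19, 20} → COUNT(*)=3

paid | 4 ; returned | 3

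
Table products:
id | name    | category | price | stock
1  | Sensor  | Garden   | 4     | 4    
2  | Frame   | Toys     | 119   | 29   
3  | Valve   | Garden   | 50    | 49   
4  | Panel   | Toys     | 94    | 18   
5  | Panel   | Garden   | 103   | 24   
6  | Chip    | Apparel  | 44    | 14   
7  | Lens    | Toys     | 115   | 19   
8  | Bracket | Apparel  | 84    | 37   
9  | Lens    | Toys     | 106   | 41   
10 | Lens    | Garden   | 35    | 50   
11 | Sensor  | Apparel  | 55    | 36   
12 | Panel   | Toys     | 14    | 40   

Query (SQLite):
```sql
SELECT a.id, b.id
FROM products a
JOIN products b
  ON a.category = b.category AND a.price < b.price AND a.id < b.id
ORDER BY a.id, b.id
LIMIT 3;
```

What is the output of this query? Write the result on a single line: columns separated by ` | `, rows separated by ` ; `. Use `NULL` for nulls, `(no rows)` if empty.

1 | 3 ; 1 | 5 ; 1 | 10

Pairs (a,b) with same category, a.price < b.price, a.id < b.id.
category groups: Apparel:{6,8,11} Garden:{1,3,5,10} Toys:{2,4,7,9,12}
Ordered by (a.id, b.id); first 3.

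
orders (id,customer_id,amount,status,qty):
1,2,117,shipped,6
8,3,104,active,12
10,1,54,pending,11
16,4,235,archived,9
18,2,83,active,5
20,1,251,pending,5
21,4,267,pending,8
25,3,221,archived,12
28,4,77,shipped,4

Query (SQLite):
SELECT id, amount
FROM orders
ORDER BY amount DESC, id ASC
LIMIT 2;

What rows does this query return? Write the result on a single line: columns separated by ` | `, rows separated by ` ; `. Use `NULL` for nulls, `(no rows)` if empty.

Sort by amount desc, tiebreak id asc: (267, id=21), (251, id=20), (235, id=16), (221, id=25), (117, id=1) …. Take first 2.

21 | 267 ; 20 | 251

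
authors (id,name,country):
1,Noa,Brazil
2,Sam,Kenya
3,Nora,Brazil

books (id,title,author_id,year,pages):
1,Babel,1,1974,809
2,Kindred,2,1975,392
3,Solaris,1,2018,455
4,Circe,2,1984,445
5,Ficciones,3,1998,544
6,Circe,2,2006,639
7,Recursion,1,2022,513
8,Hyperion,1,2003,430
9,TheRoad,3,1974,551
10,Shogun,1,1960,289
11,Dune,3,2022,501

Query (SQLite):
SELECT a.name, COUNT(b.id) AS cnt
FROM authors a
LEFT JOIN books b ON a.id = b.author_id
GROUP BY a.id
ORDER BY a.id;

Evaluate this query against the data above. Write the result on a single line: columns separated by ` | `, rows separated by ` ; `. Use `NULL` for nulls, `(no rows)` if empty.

Noa | 5 ; Sam | 3 ; Nora | 3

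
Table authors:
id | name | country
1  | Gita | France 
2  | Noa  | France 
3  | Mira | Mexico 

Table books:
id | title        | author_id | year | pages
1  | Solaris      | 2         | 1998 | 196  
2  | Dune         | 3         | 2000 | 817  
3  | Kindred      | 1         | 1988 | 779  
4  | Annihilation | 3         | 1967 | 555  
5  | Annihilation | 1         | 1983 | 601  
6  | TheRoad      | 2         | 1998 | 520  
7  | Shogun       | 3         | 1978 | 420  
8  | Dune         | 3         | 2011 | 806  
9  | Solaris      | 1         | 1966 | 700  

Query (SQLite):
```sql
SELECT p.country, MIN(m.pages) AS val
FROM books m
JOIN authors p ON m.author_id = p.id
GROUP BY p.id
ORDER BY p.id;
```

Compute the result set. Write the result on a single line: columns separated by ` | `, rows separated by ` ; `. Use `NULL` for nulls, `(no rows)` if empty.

Join each books row to its authors via author_id.
Group joined rows by authors.id; compute MIN(m.pages) per group.
  1: ids {3, 5, 9} → MIN(m.pages)=601
  2: ids {1, 6} → MIN(m.pages)=196
  3: ids {2, 4, 7, 8} → MIN(m.pages)=420

France | 601 ; France | 196 ; Mexico | 420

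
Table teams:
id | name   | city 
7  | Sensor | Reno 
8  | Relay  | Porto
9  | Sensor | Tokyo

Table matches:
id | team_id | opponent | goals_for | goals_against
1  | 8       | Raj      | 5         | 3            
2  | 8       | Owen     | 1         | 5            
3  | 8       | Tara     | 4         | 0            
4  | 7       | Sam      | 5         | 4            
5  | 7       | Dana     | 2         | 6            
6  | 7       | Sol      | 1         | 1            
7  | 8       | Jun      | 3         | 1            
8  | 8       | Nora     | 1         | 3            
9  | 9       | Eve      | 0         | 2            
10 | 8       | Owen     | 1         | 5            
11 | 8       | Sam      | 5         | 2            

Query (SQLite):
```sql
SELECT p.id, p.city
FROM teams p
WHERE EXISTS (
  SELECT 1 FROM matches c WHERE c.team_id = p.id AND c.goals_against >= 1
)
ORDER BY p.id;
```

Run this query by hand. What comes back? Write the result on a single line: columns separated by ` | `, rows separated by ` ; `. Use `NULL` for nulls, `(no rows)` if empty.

For each teams row, check whether any matches with matching team_id has goals_against >= 1.
Keep rows where that is true.

7 | Reno ; 8 | Porto ; 9 | Tokyo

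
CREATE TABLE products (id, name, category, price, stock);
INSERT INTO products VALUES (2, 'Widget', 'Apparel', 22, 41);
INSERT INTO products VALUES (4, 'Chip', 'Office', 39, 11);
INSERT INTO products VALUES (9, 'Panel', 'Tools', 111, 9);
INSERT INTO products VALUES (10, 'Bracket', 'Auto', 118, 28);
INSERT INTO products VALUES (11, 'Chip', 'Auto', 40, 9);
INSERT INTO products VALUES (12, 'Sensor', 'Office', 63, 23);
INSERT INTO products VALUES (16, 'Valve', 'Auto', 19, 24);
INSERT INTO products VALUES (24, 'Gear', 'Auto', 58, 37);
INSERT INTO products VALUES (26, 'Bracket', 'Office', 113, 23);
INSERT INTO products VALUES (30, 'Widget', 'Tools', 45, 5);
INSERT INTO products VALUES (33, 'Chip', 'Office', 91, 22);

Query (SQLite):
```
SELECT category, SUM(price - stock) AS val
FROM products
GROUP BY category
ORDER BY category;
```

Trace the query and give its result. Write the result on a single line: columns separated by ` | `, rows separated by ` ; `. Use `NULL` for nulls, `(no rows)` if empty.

Apparel | -19 ; Auto | 137 ; Office | 227 ; Tools | 142

For each row compute price - stock.
Group by category; take SUM of the expression per group.
  Apparel: ids {2} → SUM(price - stock)=-19
  Auto: ids {10, 11, 16, 24} → SUM(price - stock)=137
  Office: ids {4, 12, 26, 33} → SUM(price - stock)=227
  Tools: ids {9, 30} → SUM(price - stock)=142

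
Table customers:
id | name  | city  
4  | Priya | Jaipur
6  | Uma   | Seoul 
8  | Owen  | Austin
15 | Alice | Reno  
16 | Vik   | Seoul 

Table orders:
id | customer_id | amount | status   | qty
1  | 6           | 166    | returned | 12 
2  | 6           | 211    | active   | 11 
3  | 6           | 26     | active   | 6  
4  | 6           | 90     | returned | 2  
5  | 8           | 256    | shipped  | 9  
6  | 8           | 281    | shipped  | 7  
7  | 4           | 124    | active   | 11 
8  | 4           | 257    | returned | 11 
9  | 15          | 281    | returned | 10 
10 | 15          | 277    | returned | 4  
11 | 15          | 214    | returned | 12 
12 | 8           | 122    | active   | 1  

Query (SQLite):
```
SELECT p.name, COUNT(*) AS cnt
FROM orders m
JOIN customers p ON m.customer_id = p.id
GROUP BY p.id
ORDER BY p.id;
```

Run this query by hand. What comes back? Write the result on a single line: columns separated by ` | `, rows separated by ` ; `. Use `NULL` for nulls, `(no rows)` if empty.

Priya | 2 ; Uma | 4 ; Owen | 3 ; Alice | 3

Join each orders row to its customers via customer_id.
Group joined rows by customers.id; compute COUNT(*) per group.
  4: ids {7, 8} → COUNT(*)=2
  6: ids {1, 2, 3, 4} → COUNT(*)=4
  8: ids {5, 6, 12} → COUNT(*)=3
  15: ids {9, 10, 11} → COUNT(*)=3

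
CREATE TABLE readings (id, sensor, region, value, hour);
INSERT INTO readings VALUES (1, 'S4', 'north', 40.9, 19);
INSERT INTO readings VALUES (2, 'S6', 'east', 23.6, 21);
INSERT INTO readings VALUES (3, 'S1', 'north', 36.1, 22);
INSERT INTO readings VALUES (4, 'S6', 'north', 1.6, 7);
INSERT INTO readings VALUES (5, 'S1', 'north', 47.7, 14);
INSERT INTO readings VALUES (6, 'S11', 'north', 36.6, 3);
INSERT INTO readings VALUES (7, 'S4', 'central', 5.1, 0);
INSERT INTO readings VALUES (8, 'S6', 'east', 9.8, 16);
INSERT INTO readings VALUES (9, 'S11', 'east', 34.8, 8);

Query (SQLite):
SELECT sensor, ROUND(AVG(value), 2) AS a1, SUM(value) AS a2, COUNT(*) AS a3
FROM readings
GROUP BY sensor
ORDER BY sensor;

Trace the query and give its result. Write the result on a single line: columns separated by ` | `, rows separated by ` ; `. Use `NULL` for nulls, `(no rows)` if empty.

Group readings by sensor.
Per group compute: ROUND(AVG(value), 2), SUM(value), COUNT(*).
  S1: ids {3, 5} → ROUND(AVG(value), 2)=41.9, SUM(value)=83.8, COUNT(*)=2
  S11: ids {6, 9} → ROUND(AVG(value), 2)=35.7, SUM(value)=71.4, COUNT(*)=2
  S4: ids {1, 7} → ROUND(AVG(value), 2)=23, SUM(value)=46, COUNT(*)=2
  S6: ids {2, 4, 8} → ROUND(AVG(value), 2)=11.67, SUM(value)=35, COUNT(*)=3

S1 | 41.9 | 83.8 | 2 ; S11 | 35.7 | 71.4 | 2 ; S4 | 23 | 46 | 2 ; S6 | 11.67 | 35 | 3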